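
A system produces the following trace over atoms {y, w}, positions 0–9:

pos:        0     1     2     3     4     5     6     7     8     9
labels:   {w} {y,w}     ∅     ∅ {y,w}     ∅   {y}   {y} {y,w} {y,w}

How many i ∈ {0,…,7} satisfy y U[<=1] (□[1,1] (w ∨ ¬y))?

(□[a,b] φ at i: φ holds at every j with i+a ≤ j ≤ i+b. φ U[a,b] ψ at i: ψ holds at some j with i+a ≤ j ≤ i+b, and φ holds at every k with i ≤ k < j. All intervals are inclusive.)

Evaluate at each i in [0,7]:
  i=0: ✓ (rhs at j=0)
  i=1: ✓ (rhs at j=1)
  i=2: ✓ (rhs at j=2)
  i=3: ✓ (rhs at j=3)
  i=4: ✓ (rhs at j=4)
  i=5: ✗ (no rhs in [5,6])
  i=6: ✓ (rhs at j=7; lhs holds on [6,6])
  i=7: ✓ (rhs at j=7)
Positions where it holds: {0, 1, 2, 3, 4, 6, 7} → 7.

7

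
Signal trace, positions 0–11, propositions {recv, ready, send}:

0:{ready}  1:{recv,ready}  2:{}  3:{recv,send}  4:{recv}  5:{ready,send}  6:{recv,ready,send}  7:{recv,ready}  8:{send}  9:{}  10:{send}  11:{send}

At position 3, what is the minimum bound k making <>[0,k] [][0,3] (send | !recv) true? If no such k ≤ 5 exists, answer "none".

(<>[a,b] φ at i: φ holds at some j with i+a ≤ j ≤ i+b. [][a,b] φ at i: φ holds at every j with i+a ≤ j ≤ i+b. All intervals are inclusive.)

Scan j = 3,4,… for [][0,3] (send | !recv):
  j=3: fails
  j=4: fails
  j=5: fails
  j=6: fails
  j=7: fails
  j=8: holds
First hit at j=8, so smallest k = 8-3 = 5.

5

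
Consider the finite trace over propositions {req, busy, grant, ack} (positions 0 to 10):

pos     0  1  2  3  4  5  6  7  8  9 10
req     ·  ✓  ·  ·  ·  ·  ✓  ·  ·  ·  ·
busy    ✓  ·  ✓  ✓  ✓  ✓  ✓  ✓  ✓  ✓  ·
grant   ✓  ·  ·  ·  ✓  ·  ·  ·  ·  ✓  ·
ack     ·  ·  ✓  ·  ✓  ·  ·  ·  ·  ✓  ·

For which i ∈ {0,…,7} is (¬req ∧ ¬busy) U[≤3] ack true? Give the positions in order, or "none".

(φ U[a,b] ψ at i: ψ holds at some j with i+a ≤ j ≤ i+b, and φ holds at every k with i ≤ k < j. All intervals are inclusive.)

2, 4

Evaluate at each i in [0,7]:
  i=0: ✗ (lhs fails at k=0 before rhs at j=2)
  i=1: ✗ (lhs fails at k=1 before rhs at j=2)
  i=2: ✓ (rhs at j=2)
  i=3: ✗ (lhs fails at k=3 before rhs at j=4)
  i=4: ✓ (rhs at j=4)
  i=5: ✗ (no rhs in [5,8])
  i=6: ✗ (lhs fails at k=6 before rhs at j=9)
  i=7: ✗ (lhs fails at k=7 before rhs at j=9)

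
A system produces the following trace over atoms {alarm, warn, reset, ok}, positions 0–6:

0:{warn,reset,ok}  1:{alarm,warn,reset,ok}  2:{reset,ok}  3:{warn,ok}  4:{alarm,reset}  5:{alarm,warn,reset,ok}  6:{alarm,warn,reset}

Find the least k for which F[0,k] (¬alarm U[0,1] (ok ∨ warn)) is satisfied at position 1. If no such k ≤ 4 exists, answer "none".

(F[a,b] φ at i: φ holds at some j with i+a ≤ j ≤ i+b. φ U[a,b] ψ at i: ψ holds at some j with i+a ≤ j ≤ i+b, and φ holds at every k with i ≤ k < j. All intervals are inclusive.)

Scan j = 1,2,… for (¬alarm U[0,1] (ok ∨ warn)):
  j=1: holds
First hit at j=1, so smallest k = 1-1 = 0.

0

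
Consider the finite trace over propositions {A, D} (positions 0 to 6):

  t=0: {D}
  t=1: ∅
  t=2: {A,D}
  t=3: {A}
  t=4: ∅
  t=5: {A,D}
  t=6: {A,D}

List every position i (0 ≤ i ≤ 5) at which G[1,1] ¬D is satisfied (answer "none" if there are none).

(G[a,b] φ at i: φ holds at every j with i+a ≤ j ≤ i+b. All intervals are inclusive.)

0, 2, 3

Evaluate at each i in [0,5]:
  i=0: ✓ (all of [1,1])
  i=1: ✗ (fails at j=2)
  i=2: ✓ (all of [3,3])
  i=3: ✓ (all of [4,4])
  i=4: ✗ (fails at j=5)
  i=5: ✗ (fails at j=6)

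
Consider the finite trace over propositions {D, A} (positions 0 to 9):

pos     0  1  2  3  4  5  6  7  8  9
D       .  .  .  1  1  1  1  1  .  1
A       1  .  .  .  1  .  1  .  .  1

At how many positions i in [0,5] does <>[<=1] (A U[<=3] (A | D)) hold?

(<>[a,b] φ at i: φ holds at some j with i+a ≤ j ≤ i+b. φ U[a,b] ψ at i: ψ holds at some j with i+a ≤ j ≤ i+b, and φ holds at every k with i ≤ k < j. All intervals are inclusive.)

5

Evaluate at each i in [0,5]:
  i=0: ✓ (witness j=0)
  i=1: ✗ (none in [1,2])
  i=2: ✓ (witness j=3)
  i=3: ✓ (witness j=3)
  i=4: ✓ (witness j=4)
  i=5: ✓ (witness j=5)
Positions where it holds: {0, 2, 3, 4, 5} → 5.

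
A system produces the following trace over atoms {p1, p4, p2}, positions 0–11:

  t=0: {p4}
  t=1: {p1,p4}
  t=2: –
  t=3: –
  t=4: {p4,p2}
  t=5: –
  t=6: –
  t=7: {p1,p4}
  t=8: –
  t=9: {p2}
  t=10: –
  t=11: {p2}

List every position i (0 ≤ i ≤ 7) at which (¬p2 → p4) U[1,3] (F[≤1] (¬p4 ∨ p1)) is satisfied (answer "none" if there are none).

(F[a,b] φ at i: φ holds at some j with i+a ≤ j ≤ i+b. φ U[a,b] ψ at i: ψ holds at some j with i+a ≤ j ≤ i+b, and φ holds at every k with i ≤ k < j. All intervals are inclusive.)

0, 1, 4, 7

Evaluate at each i in [0,7]:
  i=0: ✓ (rhs at j=1; lhs holds on [0,0])
  i=1: ✓ (rhs at j=2; lhs holds on [1,1])
  i=2: ✗ (lhs fails at k=2 before rhs at j=3)
  i=3: ✗ (lhs fails at k=3 before rhs at j=4)
  i=4: ✓ (rhs at j=5; lhs holds on [4,4])
  i=5: ✗ (lhs fails at k=5 before rhs at j=6)
  i=6: ✗ (lhs fails at k=6 before rhs at j=7)
  i=7: ✓ (rhs at j=8; lhs holds on [7,7])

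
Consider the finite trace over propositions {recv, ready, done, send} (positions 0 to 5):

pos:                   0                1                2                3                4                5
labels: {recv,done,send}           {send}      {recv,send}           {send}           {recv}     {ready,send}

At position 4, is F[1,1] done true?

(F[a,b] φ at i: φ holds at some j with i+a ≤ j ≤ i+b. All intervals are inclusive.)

Check done at each j in [5,5]:
  j=5: false
No position in the window satisfies it → formula fails.

No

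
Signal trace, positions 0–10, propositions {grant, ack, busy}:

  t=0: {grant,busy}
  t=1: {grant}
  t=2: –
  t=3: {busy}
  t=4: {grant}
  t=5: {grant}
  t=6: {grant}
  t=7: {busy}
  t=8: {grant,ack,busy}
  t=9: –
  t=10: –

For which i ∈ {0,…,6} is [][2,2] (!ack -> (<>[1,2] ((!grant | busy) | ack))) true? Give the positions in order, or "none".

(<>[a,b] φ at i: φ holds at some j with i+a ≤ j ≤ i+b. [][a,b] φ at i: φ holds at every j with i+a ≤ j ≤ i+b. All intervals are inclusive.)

Evaluate at each i in [0,6]:
  i=0: ✓ (all of [2,2])
  i=1: ✗ (fails at j=3)
  i=2: ✗ (fails at j=4)
  i=3: ✓ (all of [5,5])
  i=4: ✓ (all of [6,6])
  i=5: ✓ (all of [7,7])
  i=6: ✓ (all of [8,8])

0, 3, 4, 5, 6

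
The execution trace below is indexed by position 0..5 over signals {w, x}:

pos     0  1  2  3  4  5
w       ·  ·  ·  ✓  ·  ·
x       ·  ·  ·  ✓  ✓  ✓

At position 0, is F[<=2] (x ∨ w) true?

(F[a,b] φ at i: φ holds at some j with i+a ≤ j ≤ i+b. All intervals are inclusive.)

False

Check (x ∨ w) at each j in [0,2]:
  j=0: false
  j=1: false
  j=2: false
No position in the window satisfies it → formula fails.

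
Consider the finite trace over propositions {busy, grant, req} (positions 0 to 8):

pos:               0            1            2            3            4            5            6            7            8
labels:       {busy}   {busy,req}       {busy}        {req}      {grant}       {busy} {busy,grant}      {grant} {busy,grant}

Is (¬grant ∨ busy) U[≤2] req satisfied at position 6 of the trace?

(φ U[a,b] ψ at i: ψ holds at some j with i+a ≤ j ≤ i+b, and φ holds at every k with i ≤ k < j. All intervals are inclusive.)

No

Need some j in [6,8] with req, and (¬grant ∨ busy) at every k in [6,j-1].
  j=6: req false.
  j=7: req false.
  j=8: req false.
No j in the window works → until fails.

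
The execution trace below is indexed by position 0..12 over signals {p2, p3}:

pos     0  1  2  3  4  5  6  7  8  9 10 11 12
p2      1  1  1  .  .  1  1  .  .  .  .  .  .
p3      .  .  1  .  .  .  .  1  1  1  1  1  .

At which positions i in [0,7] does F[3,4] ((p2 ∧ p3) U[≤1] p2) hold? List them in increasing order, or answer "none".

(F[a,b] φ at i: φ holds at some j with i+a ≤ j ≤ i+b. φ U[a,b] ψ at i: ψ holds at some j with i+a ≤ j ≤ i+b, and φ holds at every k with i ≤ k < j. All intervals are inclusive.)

Evaluate at each i in [0,7]:
  i=0: ✗ (none in [3,4])
  i=1: ✓ (witness j=5)
  i=2: ✓ (witness j=5)
  i=3: ✓ (witness j=6)
  i=4: ✗ (none in [7,8])
  i=5: ✗ (none in [8,9])
  i=6: ✗ (none in [9,10])
  i=7: ✗ (none in [10,11])

1, 2, 3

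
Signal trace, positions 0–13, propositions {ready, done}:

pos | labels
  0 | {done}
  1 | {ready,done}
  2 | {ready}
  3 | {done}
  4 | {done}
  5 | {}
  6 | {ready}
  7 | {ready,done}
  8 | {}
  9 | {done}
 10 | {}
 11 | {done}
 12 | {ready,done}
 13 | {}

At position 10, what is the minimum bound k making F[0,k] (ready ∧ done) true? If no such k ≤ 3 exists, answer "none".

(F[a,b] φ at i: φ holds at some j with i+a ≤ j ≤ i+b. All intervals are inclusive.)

Scan j = 10,11,… for (ready ∧ done):
  j=10: fails
  j=11: fails
  j=12: holds
First hit at j=12, so smallest k = 12-10 = 2.

2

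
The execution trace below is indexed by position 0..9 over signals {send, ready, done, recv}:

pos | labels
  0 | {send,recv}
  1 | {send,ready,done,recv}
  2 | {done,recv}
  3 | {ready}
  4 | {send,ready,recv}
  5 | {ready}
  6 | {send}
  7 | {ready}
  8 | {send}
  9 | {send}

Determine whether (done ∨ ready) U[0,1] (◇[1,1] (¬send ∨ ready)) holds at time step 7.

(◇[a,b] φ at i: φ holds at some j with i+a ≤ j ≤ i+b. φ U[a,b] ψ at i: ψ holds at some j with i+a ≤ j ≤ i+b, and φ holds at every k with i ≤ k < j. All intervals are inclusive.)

No

Need some j in [7,8] with ◇[1,1] (¬send ∨ ready), and (done ∨ ready) at every k in [7,j-1].
  j=7: ◇[1,1] (¬send ∨ ready) — fails (none in [8,8]).
  j=8: ◇[1,1] (¬send ∨ ready) — fails (none in [9,9]).
No j in the window works → until fails.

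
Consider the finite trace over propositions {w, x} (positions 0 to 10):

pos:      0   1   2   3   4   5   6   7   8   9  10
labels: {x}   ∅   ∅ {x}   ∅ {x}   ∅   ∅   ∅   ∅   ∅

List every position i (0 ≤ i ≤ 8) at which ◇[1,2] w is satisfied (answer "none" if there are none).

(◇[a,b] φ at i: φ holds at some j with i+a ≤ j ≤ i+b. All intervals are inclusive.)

none

Evaluate at each i in [0,8]:
  i=0: ✗ (none in [1,2])
  i=1: ✗ (none in [2,3])
  i=2: ✗ (none in [3,4])
  i=3: ✗ (none in [4,5])
  i=4: ✗ (none in [5,6])
  i=5: ✗ (none in [6,7])
  i=6: ✗ (none in [7,8])
  i=7: ✗ (none in [8,9])
  i=8: ✗ (none in [9,10])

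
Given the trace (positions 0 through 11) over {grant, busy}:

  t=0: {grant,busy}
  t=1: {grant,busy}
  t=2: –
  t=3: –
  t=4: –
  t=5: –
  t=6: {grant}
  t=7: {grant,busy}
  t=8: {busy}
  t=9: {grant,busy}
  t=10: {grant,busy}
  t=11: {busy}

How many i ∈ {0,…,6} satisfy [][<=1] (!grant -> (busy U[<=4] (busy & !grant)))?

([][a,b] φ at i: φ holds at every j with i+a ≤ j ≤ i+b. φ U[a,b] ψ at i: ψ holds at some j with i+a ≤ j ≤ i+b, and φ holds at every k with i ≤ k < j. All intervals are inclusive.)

Evaluate at each i in [0,6]:
  i=0: ✓ (all of [0,1])
  i=1: ✗ (fails at j=2)
  i=2: ✗ (fails at j=2)
  i=3: ✗ (fails at j=3)
  i=4: ✗ (fails at j=4)
  i=5: ✗ (fails at j=5)
  i=6: ✓ (all of [6,7])
Positions where it holds: {0, 6} → 2.

2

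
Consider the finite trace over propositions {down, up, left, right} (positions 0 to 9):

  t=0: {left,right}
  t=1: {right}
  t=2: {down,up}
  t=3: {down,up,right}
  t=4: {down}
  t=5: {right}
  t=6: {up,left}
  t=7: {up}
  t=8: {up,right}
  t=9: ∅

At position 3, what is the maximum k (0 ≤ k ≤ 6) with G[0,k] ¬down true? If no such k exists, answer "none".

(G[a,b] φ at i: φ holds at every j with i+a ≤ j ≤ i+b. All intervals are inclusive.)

¬down must hold from j=3 onward; find where it first fails.
  j=3: fails → no k works.

none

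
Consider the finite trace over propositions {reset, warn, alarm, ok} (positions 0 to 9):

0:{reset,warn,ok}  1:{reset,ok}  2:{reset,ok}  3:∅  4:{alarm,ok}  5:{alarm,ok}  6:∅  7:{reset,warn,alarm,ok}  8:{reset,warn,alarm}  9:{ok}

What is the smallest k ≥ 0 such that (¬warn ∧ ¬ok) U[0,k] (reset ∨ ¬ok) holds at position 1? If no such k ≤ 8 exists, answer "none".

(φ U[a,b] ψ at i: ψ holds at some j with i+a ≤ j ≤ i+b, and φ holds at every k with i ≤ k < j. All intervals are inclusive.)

0

Need earliest j ≥ 1 with (reset ∨ ¬ok), and (¬warn ∧ ¬ok) at every k in [1,j-1].
  j=1: rhs holds (empty prefix). k = 0.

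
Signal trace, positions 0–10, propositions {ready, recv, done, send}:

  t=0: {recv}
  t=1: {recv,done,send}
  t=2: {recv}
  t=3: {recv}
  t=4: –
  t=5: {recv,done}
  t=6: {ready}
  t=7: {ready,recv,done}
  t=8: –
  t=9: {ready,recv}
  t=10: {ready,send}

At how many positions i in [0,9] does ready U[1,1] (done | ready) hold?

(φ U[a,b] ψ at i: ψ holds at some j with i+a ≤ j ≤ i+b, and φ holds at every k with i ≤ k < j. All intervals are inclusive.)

2

Evaluate at each i in [0,9]:
  i=0: ✗ (lhs fails at k=0 before rhs at j=1)
  i=1: ✗ (no rhs in [2,2])
  i=2: ✗ (no rhs in [3,3])
  i=3: ✗ (no rhs in [4,4])
  i=4: ✗ (lhs fails at k=4 before rhs at j=5)
  i=5: ✗ (lhs fails at k=5 before rhs at j=6)
  i=6: ✓ (rhs at j=7; lhs holds on [6,6])
  i=7: ✗ (no rhs in [8,8])
  i=8: ✗ (lhs fails at k=8 before rhs at j=9)
  i=9: ✓ (rhs at j=10; lhs holds on [9,9])
Positions where it holds: {6, 9} → 2.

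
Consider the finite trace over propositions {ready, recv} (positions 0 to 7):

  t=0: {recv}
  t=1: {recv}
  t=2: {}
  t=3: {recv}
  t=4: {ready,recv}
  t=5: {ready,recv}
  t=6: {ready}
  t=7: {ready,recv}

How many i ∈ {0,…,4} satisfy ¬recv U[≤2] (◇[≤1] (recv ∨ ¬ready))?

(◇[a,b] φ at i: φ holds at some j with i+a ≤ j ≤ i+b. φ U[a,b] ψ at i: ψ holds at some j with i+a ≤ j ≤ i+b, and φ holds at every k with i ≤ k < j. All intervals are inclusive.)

Evaluate at each i in [0,4]:
  i=0: ✓ (rhs at j=0)
  i=1: ✓ (rhs at j=1)
  i=2: ✓ (rhs at j=2)
  i=3: ✓ (rhs at j=3)
  i=4: ✓ (rhs at j=4)
Positions where it holds: {0, 1, 2, 3, 4} → 5.

5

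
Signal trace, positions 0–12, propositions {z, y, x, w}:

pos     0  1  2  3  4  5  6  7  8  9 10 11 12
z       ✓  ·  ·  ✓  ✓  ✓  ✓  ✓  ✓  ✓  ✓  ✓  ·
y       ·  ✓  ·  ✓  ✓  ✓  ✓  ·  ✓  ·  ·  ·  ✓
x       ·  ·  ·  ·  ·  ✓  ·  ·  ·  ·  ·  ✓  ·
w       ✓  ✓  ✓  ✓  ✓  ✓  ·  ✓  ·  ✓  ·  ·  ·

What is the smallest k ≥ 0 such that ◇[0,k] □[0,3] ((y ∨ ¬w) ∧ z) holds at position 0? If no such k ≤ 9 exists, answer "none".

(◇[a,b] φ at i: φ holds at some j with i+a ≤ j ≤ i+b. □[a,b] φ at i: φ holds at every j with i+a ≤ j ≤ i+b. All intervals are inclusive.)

3

Scan j = 0,1,… for □[0,3] ((y ∨ ¬w) ∧ z):
  j=0: fails
  j=1: fails
  j=2: fails
  j=3: holds
First hit at j=3, so smallest k = 3-0 = 3.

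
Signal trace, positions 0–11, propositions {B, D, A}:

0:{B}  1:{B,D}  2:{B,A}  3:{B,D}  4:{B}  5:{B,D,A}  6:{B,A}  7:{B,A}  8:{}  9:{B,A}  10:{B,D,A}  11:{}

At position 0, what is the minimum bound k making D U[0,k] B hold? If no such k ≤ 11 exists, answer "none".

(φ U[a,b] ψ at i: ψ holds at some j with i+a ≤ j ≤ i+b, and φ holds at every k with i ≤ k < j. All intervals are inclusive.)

Need earliest j ≥ 0 with B, and D at every k in [0,j-1].
  j=0: rhs holds (empty prefix). k = 0.

0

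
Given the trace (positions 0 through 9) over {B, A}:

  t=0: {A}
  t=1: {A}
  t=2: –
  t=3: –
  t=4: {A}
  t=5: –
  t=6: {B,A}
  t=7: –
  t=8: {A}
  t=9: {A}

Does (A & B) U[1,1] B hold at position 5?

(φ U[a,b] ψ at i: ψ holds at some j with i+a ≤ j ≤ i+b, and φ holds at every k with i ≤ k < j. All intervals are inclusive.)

False

Need some j in [6,6] with B, and (A & B) at every k in [5,j-1].
  j=6: B holds, but (A & B) fails at k=5 → not this j.
No j in the window works → until fails.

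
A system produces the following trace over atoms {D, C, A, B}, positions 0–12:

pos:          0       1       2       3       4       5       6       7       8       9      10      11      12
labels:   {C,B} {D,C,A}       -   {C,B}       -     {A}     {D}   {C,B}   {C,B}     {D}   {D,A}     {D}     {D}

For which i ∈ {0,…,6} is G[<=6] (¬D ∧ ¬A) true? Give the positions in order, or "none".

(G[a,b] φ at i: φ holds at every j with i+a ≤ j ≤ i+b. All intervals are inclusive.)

Evaluate at each i in [0,6]:
  i=0: ✗ (fails at j=1)
  i=1: ✗ (fails at j=1)
  i=2: ✗ (fails at j=5)
  i=3: ✗ (fails at j=5)
  i=4: ✗ (fails at j=5)
  i=5: ✗ (fails at j=5)
  i=6: ✗ (fails at j=6)

none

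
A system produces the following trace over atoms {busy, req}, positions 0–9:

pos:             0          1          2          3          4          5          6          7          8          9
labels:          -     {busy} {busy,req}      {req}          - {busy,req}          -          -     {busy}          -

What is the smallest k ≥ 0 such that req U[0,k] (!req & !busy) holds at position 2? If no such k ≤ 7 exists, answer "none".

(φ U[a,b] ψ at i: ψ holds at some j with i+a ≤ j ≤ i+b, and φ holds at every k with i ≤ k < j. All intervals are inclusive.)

2

Need earliest j ≥ 2 with (!req & !busy), and req at every k in [2,j-1].
  j=2: rhs fails.
  j=3: rhs fails.
  j=4: rhs holds; lhs holds on [2,3]. k = 2.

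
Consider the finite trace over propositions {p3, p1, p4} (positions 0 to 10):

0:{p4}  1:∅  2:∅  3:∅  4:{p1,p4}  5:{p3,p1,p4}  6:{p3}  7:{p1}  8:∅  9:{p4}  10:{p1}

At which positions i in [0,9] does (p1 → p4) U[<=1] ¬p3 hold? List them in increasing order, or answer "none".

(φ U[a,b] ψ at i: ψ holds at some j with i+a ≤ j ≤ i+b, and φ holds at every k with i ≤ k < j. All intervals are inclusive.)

Evaluate at each i in [0,9]:
  i=0: ✓ (rhs at j=0)
  i=1: ✓ (rhs at j=1)
  i=2: ✓ (rhs at j=2)
  i=3: ✓ (rhs at j=3)
  i=4: ✓ (rhs at j=4)
  i=5: ✗ (no rhs in [5,6])
  i=6: ✓ (rhs at j=7; lhs holds on [6,6])
  i=7: ✓ (rhs at j=7)
  i=8: ✓ (rhs at j=8)
  i=9: ✓ (rhs at j=9)

0, 1, 2, 3, 4, 6, 7, 8, 9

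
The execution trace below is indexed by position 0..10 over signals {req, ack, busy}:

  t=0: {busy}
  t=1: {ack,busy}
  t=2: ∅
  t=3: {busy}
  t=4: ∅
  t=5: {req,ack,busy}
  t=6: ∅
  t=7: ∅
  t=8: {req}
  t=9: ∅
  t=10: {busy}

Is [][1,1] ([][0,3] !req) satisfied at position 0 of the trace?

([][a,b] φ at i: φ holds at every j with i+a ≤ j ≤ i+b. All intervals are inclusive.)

True

Check [][0,3] !req at every j in [1,1]:
  j=1: holds on [1,4]
All positions satisfy it → formula holds.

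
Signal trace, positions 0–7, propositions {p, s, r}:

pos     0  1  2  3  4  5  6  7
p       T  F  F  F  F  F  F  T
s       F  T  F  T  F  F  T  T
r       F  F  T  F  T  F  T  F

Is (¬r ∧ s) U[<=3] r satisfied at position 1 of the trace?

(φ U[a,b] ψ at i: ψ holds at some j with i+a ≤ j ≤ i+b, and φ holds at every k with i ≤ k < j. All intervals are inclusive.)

Yes

Need some j in [1,4] with r, and (¬r ∧ s) at every k in [1,j-1].
  j=1: r false.
  j=2: r holds; (¬r ∧ s) holds at every k in [1,1] → satisfied.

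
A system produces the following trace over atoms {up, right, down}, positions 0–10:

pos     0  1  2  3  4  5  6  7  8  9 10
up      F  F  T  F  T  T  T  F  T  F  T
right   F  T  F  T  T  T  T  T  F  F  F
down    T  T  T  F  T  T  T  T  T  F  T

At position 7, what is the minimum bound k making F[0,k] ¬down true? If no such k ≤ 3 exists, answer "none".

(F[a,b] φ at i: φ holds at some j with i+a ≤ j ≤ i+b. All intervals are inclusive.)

2

Scan j = 7,8,… for ¬down:
  j=7: fails
  j=8: fails
  j=9: holds
First hit at j=9, so smallest k = 9-7 = 2.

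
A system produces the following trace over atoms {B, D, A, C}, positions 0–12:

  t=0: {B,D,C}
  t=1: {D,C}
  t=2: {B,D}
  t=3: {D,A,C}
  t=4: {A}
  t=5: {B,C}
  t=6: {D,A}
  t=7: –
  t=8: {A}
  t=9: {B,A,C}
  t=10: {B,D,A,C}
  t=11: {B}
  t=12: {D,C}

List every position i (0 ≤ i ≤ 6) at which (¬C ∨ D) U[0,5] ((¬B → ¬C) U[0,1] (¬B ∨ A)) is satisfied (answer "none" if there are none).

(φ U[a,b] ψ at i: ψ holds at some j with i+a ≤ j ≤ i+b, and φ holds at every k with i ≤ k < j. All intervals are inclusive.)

0, 1, 2, 3, 4, 5, 6

Evaluate at each i in [0,6]:
  i=0: ✓ (rhs at j=0)
  i=1: ✓ (rhs at j=1)
  i=2: ✓ (rhs at j=2)
  i=3: ✓ (rhs at j=3)
  i=4: ✓ (rhs at j=4)
  i=5: ✓ (rhs at j=5)
  i=6: ✓ (rhs at j=6)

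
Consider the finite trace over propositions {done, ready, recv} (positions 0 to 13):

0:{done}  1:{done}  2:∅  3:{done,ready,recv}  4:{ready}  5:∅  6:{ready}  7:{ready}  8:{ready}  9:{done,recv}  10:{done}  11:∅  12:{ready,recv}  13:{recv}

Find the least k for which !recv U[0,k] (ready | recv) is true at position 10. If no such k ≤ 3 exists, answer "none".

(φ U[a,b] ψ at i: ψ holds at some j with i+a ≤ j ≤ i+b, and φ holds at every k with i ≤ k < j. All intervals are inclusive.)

Need earliest j ≥ 10 with (ready | recv), and !recv at every k in [10,j-1].
  j=10: rhs fails.
  j=11: rhs fails.
  j=12: rhs holds; lhs holds on [10,11]. k = 2.

2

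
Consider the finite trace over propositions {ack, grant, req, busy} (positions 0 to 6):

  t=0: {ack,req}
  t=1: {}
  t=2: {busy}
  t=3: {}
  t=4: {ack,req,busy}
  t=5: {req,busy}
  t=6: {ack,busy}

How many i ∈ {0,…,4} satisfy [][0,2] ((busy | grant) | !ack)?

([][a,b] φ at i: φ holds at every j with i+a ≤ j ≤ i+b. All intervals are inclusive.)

4

Evaluate at each i in [0,4]:
  i=0: ✗ (fails at j=0)
  i=1: ✓ (all of [1,3])
  i=2: ✓ (all of [2,4])
  i=3: ✓ (all of [3,5])
  i=4: ✓ (all of [4,6])
Positions where it holds: {1, 2, 3, 4} → 4.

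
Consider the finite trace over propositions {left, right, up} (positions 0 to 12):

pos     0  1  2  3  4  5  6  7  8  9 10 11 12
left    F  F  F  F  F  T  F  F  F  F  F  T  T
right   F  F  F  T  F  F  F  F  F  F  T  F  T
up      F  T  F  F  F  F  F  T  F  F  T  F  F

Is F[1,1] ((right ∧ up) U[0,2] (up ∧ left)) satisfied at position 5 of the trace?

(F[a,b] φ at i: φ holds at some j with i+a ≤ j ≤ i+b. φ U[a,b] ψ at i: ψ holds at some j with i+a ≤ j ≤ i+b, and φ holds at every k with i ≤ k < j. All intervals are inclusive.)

Does not hold

Check ((right ∧ up) U[0,2] (up ∧ left)) at each j in [6,6]:
  j=6: fails
No position in the window satisfies it → formula fails.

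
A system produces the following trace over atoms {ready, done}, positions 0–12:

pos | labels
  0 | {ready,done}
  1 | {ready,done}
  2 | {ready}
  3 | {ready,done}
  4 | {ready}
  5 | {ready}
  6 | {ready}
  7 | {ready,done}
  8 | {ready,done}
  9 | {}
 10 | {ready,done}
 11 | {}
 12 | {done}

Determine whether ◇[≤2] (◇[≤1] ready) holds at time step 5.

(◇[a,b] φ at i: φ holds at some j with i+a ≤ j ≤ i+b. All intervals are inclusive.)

Yes

Check ◇[≤1] ready at each j in [5,7]:
  j=5: holds (witness at 5)
  j=6: holds (witness at 6)
  j=7: holds (witness at 7)
Found at j=5 → formula holds.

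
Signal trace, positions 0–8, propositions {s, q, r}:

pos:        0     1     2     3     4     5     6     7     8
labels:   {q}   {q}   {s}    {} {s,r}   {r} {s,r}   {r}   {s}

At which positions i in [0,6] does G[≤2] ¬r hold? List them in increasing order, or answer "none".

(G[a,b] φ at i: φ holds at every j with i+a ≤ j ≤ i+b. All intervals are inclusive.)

Evaluate at each i in [0,6]:
  i=0: ✓ (all of [0,2])
  i=1: ✓ (all of [1,3])
  i=2: ✗ (fails at j=4)
  i=3: ✗ (fails at j=4)
  i=4: ✗ (fails at j=4)
  i=5: ✗ (fails at j=5)
  i=6: ✗ (fails at j=6)

0, 1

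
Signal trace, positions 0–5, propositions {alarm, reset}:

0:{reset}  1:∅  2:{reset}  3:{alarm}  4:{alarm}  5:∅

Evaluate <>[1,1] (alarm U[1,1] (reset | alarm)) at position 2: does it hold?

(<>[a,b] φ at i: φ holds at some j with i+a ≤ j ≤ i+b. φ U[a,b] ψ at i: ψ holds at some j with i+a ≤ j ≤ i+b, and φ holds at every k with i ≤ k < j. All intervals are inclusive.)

True

Check (alarm U[1,1] (reset | alarm)) at each j in [3,3]:
  j=3: holds
Found at j=3 → formula holds.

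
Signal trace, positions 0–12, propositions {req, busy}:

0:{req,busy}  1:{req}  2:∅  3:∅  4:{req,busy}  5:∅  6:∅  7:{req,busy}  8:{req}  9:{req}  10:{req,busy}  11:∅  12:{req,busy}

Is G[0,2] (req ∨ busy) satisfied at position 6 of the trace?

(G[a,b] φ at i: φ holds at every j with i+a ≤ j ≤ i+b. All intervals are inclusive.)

Check (req ∨ busy) at every j in [6,8]:
  j=6: false
  j=7: true
  j=8: true
Fails at j=6 → formula fails.

No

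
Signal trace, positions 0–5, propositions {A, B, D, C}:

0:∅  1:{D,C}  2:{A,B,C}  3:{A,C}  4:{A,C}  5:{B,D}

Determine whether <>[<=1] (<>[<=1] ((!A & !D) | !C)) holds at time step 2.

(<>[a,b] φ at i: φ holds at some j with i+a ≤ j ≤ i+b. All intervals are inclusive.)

Check <>[<=1] ((!A & !D) | !C) at each j in [2,3]:
  j=2: fails (none in [2,3])
  j=3: fails (none in [3,4])
No position in the window satisfies it → formula fails.

No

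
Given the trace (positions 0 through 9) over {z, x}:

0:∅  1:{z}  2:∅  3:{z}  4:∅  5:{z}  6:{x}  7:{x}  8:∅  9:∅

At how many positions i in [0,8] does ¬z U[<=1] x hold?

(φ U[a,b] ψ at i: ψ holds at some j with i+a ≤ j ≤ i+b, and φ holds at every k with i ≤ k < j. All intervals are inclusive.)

2

Evaluate at each i in [0,8]:
  i=0: ✗ (no rhs in [0,1])
  i=1: ✗ (no rhs in [1,2])
  i=2: ✗ (no rhs in [2,3])
  i=3: ✗ (no rhs in [3,4])
  i=4: ✗ (no rhs in [4,5])
  i=5: ✗ (lhs fails at k=5 before rhs at j=6)
  i=6: ✓ (rhs at j=6)
  i=7: ✓ (rhs at j=7)
  i=8: ✗ (no rhs in [8,9])
Positions where it holds: {6, 7} → 2.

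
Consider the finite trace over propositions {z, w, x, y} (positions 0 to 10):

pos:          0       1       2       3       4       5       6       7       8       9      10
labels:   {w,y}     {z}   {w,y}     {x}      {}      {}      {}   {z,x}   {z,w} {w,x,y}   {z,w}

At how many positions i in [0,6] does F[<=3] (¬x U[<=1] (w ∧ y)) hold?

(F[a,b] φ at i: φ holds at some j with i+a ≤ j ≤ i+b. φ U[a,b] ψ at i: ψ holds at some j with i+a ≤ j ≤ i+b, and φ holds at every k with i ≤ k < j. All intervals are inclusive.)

Evaluate at each i in [0,6]:
  i=0: ✓ (witness j=0)
  i=1: ✓ (witness j=1)
  i=2: ✓ (witness j=2)
  i=3: ✗ (none in [3,6])
  i=4: ✗ (none in [4,7])
  i=5: ✓ (witness j=8)
  i=6: ✓ (witness j=8)
Positions where it holds: {0, 1, 2, 5, 6} → 5.

5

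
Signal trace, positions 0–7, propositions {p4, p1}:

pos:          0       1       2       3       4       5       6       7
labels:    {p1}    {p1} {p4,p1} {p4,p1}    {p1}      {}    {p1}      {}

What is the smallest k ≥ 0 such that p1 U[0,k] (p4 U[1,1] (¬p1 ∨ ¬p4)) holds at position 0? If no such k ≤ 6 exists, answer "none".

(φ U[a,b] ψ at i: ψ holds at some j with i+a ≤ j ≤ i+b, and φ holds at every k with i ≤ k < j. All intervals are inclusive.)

Need earliest j ≥ 0 with (p4 U[1,1] (¬p1 ∨ ¬p4)), and p1 at every k in [0,j-1].
  j=0: rhs fails.
  j=1: rhs fails.
  j=2: rhs fails.
  j=3: rhs holds; lhs holds on [0,2]. k = 3.

3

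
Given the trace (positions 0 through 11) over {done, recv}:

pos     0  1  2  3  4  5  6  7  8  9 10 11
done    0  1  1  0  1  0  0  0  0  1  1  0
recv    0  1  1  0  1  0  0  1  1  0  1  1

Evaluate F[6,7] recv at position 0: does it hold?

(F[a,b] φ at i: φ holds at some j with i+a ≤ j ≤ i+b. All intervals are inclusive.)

Holds

Check recv at each j in [6,7]:
  j=6: false
  j=7: true
Found at j=7 → formula holds.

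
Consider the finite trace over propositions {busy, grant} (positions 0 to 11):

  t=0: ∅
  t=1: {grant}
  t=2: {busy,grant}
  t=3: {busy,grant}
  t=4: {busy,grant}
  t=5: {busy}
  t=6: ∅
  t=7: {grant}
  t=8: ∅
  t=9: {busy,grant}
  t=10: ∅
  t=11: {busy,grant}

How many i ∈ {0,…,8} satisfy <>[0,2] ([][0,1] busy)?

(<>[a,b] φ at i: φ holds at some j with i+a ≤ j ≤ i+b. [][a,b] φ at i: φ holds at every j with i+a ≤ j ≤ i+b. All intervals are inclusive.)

5

Evaluate at each i in [0,8]:
  i=0: ✓ (witness j=2)
  i=1: ✓ (witness j=2)
  i=2: ✓ (witness j=2)
  i=3: ✓ (witness j=3)
  i=4: ✓ (witness j=4)
  i=5: ✗ (none in [5,7])
  i=6: ✗ (none in [6,8])
  i=7: ✗ (none in [7,9])
  i=8: ✗ (none in [8,10])
Positions where it holds: {0, 1, 2, 3, 4} → 5.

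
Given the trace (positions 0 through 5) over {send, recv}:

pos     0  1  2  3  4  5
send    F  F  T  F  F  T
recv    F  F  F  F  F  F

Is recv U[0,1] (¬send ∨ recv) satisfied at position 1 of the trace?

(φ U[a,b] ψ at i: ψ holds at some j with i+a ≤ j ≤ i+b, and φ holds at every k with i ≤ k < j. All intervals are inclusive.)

Need some j in [1,2] with (¬send ∨ recv), and recv at every k in [1,j-1].
  j=1: (¬send ∨ recv) holds; no prefix to check → satisfied.

Yes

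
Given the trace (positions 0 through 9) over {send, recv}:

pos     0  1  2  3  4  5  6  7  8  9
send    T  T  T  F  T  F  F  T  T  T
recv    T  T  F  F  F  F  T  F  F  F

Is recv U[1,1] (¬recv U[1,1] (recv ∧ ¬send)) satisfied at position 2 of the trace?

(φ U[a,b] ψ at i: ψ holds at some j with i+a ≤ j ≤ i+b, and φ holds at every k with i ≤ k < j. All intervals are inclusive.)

False

Need some j in [3,3] with (¬recv U[1,1] (recv ∧ ¬send)), and recv at every k in [2,j-1].
  j=3: (¬recv U[1,1] (recv ∧ ¬send)) — fails.
No j in the window works → until fails.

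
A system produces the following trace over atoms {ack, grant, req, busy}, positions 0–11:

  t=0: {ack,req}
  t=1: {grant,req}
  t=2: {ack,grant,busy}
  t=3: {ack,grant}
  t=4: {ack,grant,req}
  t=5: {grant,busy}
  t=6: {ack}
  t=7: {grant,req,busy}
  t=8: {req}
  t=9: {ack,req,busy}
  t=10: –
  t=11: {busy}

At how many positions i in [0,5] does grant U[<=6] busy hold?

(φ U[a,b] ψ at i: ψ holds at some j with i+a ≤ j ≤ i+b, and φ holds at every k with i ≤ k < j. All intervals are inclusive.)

5

Evaluate at each i in [0,5]:
  i=0: ✗ (lhs fails at k=0 before rhs at j=2)
  i=1: ✓ (rhs at j=2; lhs holds on [1,1])
  i=2: ✓ (rhs at j=2)
  i=3: ✓ (rhs at j=5; lhs holds on [3,4])
  i=4: ✓ (rhs at j=5; lhs holds on [4,4])
  i=5: ✓ (rhs at j=5)
Positions where it holds: {1, 2, 3, 4, 5} → 5.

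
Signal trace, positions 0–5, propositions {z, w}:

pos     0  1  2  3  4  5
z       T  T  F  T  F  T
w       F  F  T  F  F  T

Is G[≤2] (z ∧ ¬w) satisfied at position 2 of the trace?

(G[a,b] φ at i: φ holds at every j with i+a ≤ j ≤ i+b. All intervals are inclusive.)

False

Check (z ∧ ¬w) at every j in [2,4]:
  j=2: false
  j=3: true
  j=4: false
Fails at j=2 → formula fails.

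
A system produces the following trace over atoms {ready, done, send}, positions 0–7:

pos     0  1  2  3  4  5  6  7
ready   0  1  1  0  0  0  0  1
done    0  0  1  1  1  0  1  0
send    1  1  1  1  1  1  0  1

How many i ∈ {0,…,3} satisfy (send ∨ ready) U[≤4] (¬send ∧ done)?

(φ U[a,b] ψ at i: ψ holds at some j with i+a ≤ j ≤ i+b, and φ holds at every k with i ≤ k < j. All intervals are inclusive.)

2

Evaluate at each i in [0,3]:
  i=0: ✗ (no rhs in [0,4])
  i=1: ✗ (no rhs in [1,5])
  i=2: ✓ (rhs at j=6; lhs holds on [2,5])
  i=3: ✓ (rhs at j=6; lhs holds on [3,5])
Positions where it holds: {2, 3} → 2.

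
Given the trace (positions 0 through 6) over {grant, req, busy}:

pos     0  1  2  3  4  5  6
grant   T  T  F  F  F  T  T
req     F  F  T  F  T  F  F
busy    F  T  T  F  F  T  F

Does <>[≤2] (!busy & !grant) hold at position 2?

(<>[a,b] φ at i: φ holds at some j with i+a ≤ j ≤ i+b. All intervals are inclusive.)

Check (!busy & !grant) at each j in [2,4]:
  j=2: false
  j=3: true
  j=4: true
Found at j=3 → formula holds.

Yes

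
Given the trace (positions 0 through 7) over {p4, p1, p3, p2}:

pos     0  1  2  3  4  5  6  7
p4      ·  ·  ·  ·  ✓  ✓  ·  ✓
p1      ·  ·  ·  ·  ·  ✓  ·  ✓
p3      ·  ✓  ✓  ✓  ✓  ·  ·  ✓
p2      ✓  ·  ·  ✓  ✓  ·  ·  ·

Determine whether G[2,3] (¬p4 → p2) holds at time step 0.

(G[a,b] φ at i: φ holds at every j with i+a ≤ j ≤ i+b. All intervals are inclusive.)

False

Check (¬p4 → p2) at every j in [2,3]:
  j=2: antecedent true; consequent false → ✗
  j=3: antecedent true; consequent true → ✓
Fails at j=2 → formula fails.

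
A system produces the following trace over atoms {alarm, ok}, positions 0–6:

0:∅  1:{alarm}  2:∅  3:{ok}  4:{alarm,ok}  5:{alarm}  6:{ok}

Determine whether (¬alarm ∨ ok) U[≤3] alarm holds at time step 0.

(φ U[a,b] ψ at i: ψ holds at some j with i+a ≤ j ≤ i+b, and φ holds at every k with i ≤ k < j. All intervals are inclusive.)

Holds

Need some j in [0,3] with alarm, and (¬alarm ∨ ok) at every k in [0,j-1].
  j=0: alarm false.
  j=1: alarm holds; (¬alarm ∨ ok) holds at every k in [0,0] → satisfied.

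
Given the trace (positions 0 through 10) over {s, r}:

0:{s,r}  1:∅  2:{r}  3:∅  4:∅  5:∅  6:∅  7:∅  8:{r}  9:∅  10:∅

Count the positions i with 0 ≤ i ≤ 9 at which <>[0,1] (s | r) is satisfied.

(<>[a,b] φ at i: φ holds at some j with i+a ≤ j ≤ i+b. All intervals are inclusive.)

5

Evaluate at each i in [0,9]:
  i=0: ✓ (witness j=0)
  i=1: ✓ (witness j=2)
  i=2: ✓ (witness j=2)
  i=3: ✗ (none in [3,4])
  i=4: ✗ (none in [4,5])
  i=5: ✗ (none in [5,6])
  i=6: ✗ (none in [6,7])
  i=7: ✓ (witness j=8)
  i=8: ✓ (witness j=8)
  i=9: ✗ (none in [9,10])
Positions where it holds: {0, 1, 2, 7, 8} → 5.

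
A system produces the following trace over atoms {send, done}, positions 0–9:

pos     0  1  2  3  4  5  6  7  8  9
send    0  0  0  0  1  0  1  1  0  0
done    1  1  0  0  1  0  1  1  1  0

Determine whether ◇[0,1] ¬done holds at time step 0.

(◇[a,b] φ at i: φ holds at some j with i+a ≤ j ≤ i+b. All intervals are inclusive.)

Does not hold

Check ¬done at each j in [0,1]:
  j=0: false
  j=1: false
No position in the window satisfies it → formula fails.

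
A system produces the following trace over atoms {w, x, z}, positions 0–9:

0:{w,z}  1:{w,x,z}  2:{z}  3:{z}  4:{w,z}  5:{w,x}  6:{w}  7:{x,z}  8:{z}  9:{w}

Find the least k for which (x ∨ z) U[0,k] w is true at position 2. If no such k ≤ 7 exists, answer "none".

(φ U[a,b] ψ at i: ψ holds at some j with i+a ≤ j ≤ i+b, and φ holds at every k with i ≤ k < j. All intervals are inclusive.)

Need earliest j ≥ 2 with w, and (x ∨ z) at every k in [2,j-1].
  j=2: rhs fails.
  j=3: rhs fails.
  j=4: rhs holds; lhs holds on [2,3]. k = 2.

2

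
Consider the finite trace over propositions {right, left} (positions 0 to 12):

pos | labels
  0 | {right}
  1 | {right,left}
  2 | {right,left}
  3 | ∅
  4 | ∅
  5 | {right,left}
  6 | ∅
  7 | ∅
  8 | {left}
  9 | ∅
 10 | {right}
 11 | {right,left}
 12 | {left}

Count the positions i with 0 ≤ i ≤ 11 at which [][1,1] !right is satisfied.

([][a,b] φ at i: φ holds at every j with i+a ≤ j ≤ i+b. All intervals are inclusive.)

Evaluate at each i in [0,11]:
  i=0: ✗ (fails at j=1)
  i=1: ✗ (fails at j=2)
  i=2: ✓ (all of [3,3])
  i=3: ✓ (all of [4,4])
  i=4: ✗ (fails at j=5)
  i=5: ✓ (all of [6,6])
  i=6: ✓ (all of [7,7])
  i=7: ✓ (all of [8,8])
  i=8: ✓ (all of [9,9])
  i=9: ✗ (fails at j=10)
  i=10: ✗ (fails at j=11)
  i=11: ✓ (all of [12,12])
Positions where it holds: {2, 3, 5, 6, 7, 8, 11} → 7.

7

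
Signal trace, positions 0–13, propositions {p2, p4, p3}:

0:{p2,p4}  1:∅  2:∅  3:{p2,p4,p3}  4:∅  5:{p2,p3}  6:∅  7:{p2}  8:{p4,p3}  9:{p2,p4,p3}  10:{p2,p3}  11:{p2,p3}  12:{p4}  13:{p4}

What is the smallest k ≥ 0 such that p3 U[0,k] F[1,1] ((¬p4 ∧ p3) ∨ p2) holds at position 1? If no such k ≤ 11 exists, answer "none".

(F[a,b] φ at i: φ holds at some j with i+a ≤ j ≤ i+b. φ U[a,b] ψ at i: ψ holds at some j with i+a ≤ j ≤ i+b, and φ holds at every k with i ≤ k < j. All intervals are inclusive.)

Need earliest j ≥ 1 with F[1,1] ((¬p4 ∧ p3) ∨ p2), and p3 at every k in [1,j-1].
  j=1: rhs fails.
  j=2: rhs holds but lhs fails at k=1.
  j=3: rhs fails.
  j=4: rhs holds but lhs fails at k=1.
  j=5: rhs fails.
  j=6: rhs holds but lhs fails at k=1.
  j=7: rhs fails.
  j=8: rhs holds but lhs fails at k=1.
  j=9: rhs holds but lhs fails at k=1.
  j=10: rhs holds but lhs fails at k=1.
  j=11: rhs fails.
  j=12: rhs fails.
No witness within the range → none.

none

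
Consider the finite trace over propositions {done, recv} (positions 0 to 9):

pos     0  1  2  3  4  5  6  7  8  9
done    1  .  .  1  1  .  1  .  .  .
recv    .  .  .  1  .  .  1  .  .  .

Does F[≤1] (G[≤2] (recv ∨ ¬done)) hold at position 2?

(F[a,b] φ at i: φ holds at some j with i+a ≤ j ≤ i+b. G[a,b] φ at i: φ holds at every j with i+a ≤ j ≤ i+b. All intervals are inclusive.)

No

Check G[≤2] (recv ∨ ¬done) at each j in [2,3]:
  j=2: fails at 4
  j=3: fails at 4
No position in the window satisfies it → formula fails.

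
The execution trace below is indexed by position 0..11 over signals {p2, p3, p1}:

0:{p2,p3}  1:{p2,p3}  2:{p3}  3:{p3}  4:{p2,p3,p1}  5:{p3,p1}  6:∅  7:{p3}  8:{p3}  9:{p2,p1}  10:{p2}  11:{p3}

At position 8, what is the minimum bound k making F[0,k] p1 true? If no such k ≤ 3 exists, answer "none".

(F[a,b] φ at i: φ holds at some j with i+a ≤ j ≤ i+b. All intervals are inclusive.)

1

Scan j = 8,9,… for p1:
  j=8: fails
  j=9: holds
First hit at j=9, so smallest k = 9-8 = 1.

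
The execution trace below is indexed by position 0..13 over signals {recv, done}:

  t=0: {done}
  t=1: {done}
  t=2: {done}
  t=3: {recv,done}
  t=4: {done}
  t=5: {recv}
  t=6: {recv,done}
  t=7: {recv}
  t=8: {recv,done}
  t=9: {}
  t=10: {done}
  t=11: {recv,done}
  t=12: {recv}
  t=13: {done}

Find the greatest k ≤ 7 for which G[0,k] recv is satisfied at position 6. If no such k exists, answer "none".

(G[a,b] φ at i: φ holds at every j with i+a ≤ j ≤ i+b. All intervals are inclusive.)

2

recv must hold from j=6 onward; find where it first fails.
  j=6: holds
  j=7: holds
  j=8: holds
  j=9: fails
Holds on [6,8], so largest k = 2.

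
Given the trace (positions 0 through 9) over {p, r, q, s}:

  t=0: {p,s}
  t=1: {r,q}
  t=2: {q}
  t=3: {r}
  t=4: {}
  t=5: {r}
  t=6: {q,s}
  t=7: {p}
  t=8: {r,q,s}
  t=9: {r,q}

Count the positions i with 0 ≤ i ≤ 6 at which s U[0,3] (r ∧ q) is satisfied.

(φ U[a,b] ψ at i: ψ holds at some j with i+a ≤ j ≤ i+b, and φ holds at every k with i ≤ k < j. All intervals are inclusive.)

Evaluate at each i in [0,6]:
  i=0: ✓ (rhs at j=1; lhs holds on [0,0])
  i=1: ✓ (rhs at j=1)
  i=2: ✗ (no rhs in [2,5])
  i=3: ✗ (no rhs in [3,6])
  i=4: ✗ (no rhs in [4,7])
  i=5: ✗ (lhs fails at k=5 before rhs at j=8)
  i=6: ✗ (lhs fails at k=7 before rhs at j=8)
Positions where it holds: {0, 1} → 2.

2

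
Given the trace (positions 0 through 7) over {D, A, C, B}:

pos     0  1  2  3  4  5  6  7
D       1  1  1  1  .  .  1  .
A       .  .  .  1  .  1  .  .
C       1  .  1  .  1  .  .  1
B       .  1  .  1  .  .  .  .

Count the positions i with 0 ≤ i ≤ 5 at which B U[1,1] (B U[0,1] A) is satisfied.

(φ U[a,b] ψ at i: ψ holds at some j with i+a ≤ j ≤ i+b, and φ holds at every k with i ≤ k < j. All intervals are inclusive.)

Evaluate at each i in [0,5]:
  i=0: ✗ (no rhs in [1,1])
  i=1: ✗ (no rhs in [2,2])
  i=2: ✗ (lhs fails at k=2 before rhs at j=3)
  i=3: ✗ (no rhs in [4,4])
  i=4: ✗ (lhs fails at k=4 before rhs at j=5)
  i=5: ✗ (no rhs in [6,6])
Positions where it holds: {} → 0.

0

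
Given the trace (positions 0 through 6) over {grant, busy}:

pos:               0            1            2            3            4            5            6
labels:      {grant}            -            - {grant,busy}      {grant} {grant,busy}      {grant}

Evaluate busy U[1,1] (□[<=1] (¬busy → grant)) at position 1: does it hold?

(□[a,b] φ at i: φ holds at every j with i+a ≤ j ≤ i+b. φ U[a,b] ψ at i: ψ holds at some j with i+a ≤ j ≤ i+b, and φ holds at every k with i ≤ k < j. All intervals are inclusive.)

Need some j in [2,2] with □[<=1] (¬busy → grant), and busy at every k in [1,j-1].
  j=2: □[<=1] (¬busy → grant) — fails at 2.
No j in the window works → until fails.

Does not hold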